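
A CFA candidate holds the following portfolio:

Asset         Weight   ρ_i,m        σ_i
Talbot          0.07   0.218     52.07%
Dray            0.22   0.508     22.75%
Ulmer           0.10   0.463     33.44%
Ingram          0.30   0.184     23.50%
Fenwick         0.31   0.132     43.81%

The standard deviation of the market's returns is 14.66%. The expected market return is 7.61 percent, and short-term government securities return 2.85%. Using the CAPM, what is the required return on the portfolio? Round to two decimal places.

5.44%

β_Talbot = 0.218 × 52.07% / 14.66% = 0.7743
β_Dray = 0.508 × 22.75% / 14.66% = 0.7883
β_Ulmer = 0.463 × 33.44% / 14.66% = 1.0561
β_Ingram = 0.184 × 23.50% / 14.66% = 0.2950
β_Fenwick = 0.132 × 43.81% / 14.66% = 0.3945
β_P = Σ w_i β_i = 0.07×0.7743 + 0.22×0.7883 + 0.10×1.0561 + 0.30×0.2950 + 0.31×0.3945 = 0.5440
MRP = 7.61% − 2.85% = 4.76%
E(R_P) = R_f + β_P × MRP = 2.85% + 0.5440 × 4.76% = 5.44%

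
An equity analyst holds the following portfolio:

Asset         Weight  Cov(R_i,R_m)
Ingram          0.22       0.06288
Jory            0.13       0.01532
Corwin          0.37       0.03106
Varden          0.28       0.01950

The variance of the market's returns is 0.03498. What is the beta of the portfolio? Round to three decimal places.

β_Ingram = 0.06288 / 0.03498 = 1.7976
β_Jory = 0.01532 / 0.03498 = 0.4380
β_Corwin = 0.03106 / 0.03498 = 0.8879
β_Varden = 0.01950 / 0.03498 = 0.5575
β_P = Σ w_i β_i = 0.22×1.7976 + 0.13×0.4380 + 0.37×0.8879 + 0.28×0.5575 = 0.9370

0.937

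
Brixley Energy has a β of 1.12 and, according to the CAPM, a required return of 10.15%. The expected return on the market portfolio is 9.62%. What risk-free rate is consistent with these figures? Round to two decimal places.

5.20%

E(R) = R_f + β(E(R_m) − R_f) = R_f(1 − β) + β·E(R_m)
10.15% = R_f × (1 − 1.12) + 1.12 × 9.62%
10.15% = R_f × -0.12 + 10.7744%
R_f = (10.15% − 10.7744%) / -0.12 = 5.20%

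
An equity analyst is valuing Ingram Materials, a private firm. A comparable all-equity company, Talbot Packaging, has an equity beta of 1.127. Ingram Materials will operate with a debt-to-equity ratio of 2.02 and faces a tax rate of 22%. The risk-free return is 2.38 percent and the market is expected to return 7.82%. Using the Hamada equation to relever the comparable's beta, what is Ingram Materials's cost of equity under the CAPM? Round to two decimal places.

18.17%

β_L = β_U × [1 + (1 − t)(D/E)] = 1.127 × [1 + (1 − 0.22) × 2.02]
    = 1.127 × [1 + 0.78 × 2.02] = 1.127 × 2.5756 = 2.9027
MRP = 7.82% − 2.38% = 5.44%
E(R) = R_f + β_L × MRP = 2.38% + 2.9027 × 5.44% = 18.17%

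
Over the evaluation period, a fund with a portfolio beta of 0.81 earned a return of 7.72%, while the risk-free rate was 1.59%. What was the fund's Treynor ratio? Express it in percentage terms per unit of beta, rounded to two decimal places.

7.57%

Treynor = (R_P − R_f) / β_P = (7.72% − 1.59%) / 0.8100 = 6.13% / 0.8100 = 7.57%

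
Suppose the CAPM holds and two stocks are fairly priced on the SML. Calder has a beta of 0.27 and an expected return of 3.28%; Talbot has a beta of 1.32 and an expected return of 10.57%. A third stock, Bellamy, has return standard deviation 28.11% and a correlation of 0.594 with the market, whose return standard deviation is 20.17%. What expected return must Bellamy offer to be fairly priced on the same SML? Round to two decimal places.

MRP = (10.57% − 3.28%) / (1.32 − 0.27) = 6.9429%
R_f = 3.28% − 0.27 × 6.9429% = 1.4054%
β_Bellamy = ρ·σ_i/σ_m = 0.594 × 28.11 / 20.17 = 0.8278
E(R_Bellamy) = R_f + β × MRP = 1.4054% + 0.8278 × 6.9429% = 7.15%

7.15%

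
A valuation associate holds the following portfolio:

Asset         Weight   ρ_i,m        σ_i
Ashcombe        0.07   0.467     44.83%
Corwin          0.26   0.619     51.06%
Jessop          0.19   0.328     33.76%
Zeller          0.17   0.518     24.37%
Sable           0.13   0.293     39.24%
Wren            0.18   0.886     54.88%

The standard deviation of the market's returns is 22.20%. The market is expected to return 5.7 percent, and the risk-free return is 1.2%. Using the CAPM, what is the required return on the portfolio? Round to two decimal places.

6.10%

β_Ashcombe = 0.467 × 44.83% / 22.20% = 0.9430
β_Corwin = 0.619 × 51.06% / 22.20% = 1.4237
β_Jessop = 0.328 × 33.76% / 22.20% = 0.4988
β_Zeller = 0.518 × 24.37% / 22.20% = 0.5686
β_Sable = 0.293 × 39.24% / 22.20% = 0.5179
β_Wren = 0.886 × 54.88% / 22.20% = 2.1903
β_P = Σ w_i β_i = 0.07×0.9430 + 0.26×1.4237 + 0.19×0.4988 + 0.17×0.5686 + 0.13×0.5179 + 0.18×2.1903 = 1.0892
MRP = 5.7% − 1.2% = 4.50%
E(R_P) = R_f + β_P × MRP = 1.2% + 1.0892 × 4.5% = 6.10%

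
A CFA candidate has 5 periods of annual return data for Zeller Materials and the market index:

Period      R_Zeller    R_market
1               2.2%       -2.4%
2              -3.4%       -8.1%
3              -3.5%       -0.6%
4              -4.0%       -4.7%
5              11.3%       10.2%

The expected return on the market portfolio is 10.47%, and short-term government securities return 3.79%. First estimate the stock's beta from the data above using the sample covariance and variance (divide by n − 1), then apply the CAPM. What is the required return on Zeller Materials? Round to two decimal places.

Mean R_i = (2.2 − 3.4 − 3.5 − 4.0 + 11.3) / 5 = 0.5200%
Mean R_m = (-2.4 − 8.1 − 0.6 − 4.7 + 10.2) / 5 = -1.1200%
Σ(R_i − R̄_i)(R_m − R̄_m) = 161.3320  ⇒  Cov = 161.3320 / 4 = 40.3330
Σ(R_m − R̄_m)² = 191.5880  ⇒  Var(R_m) = 191.5880 / 4 = 47.8970
β = Cov / Var(R_m) = 40.3330 / 47.8970 = 0.8421
MRP = 10.47% − 3.79% = 6.68%
E(R) = R_f + β × MRP = 3.79% + 0.8421 × 6.68% = 9.42%

9.42%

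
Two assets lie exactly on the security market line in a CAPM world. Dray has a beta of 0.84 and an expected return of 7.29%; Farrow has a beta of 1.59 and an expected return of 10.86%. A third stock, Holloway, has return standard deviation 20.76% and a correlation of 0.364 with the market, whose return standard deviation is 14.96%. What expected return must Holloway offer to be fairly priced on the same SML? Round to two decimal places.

5.70%

MRP = (10.86% − 7.29%) / (1.59 − 0.84) = 4.7600%
R_f = 7.29% − 0.84 × 4.7600% = 3.2916%
β_Holloway = ρ·σ_i/σ_m = 0.364 × 20.76 / 14.96 = 0.5051
E(R_Holloway) = R_f + β × MRP = 3.2916% + 0.5051 × 4.7600% = 5.70%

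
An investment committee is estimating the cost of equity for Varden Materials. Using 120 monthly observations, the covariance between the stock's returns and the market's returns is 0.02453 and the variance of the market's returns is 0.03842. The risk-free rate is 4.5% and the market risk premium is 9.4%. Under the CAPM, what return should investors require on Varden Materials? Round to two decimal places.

10.50%

β = Cov(R_i, R_m) / Var(R_m) = 0.02453 / 0.03842 = 0.6385
E(R) = R_f + β × MRP = 4.5% + 0.6385 × 9.4% = 10.50%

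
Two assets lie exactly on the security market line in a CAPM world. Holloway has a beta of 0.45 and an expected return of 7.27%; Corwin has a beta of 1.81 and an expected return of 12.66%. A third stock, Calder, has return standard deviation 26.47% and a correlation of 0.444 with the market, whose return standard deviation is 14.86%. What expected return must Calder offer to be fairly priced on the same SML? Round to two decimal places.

8.62%

MRP = (12.66% − 7.27%) / (1.81 − 0.45) = 3.9632%
R_f = 7.27% − 0.45 × 3.9632% = 5.4866%
β_Calder = ρ·σ_i/σ_m = 0.444 × 26.47 / 14.86 = 0.7909
E(R_Calder) = R_f + β × MRP = 5.4866% + 0.7909 × 3.9632% = 8.62%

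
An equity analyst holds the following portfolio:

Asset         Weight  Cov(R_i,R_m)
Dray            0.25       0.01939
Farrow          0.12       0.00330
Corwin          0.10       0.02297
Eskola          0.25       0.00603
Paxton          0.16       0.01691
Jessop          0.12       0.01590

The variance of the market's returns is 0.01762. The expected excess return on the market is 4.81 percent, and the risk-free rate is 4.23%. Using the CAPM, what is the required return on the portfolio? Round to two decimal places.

7.96%

β_Dray = 0.01939 / 0.01762 = 1.1005
β_Farrow = 0.00330 / 0.01762 = 0.1873
β_Corwin = 0.02297 / 0.01762 = 1.3036
β_Eskola = 0.00603 / 0.01762 = 0.3422
β_Paxton = 0.01691 / 0.01762 = 0.9597
β_Jessop = 0.01590 / 0.01762 = 0.9024
β_P = Σ w_i β_i = 0.25×1.1005 + 0.12×0.1873 + 0.10×1.3036 + 0.25×0.3422 + 0.16×0.9597 + 0.12×0.9024 = 0.7754
E(R_P) = R_f + β_P × MRP = 4.23% + 0.7754 × 4.81% = 7.96%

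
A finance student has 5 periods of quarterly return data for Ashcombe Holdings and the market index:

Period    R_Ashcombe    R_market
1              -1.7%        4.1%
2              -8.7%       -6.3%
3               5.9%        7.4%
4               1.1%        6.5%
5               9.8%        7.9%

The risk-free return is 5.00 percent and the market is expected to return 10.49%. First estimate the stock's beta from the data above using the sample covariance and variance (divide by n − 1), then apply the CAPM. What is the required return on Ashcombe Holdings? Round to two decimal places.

10.96%

Mean R_i = (-1.7 − 8.7 + 5.9 + 1.1 + 9.8) / 5 = 1.2800%
Mean R_m = (4.1 − 6.3 + 7.4 + 6.5 + 7.9) / 5 = 3.9200%
Σ(R_i − R̄_i)(R_m − R̄_m) = 150.9820  ⇒  Cov = 150.9820 / 4 = 37.7455
Σ(R_m − R̄_m)² = 139.0880  ⇒  Var(R_m) = 139.0880 / 4 = 34.7720
β = Cov / Var(R_m) = 37.7455 / 34.7720 = 1.0855
MRP = 10.49% − 5.00% = 5.49%
E(R) = R_f + β × MRP = 5.00% + 1.0855 × 5.49% = 10.96%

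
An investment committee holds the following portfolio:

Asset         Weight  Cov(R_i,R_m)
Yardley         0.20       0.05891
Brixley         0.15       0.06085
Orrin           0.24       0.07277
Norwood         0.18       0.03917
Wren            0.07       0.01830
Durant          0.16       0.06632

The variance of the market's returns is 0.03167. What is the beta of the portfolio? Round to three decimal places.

1.810

β_Yardley = 0.05891 / 0.03167 = 1.8601
β_Brixley = 0.06085 / 0.03167 = 1.9214
β_Orrin = 0.07277 / 0.03167 = 2.2978
β_Norwood = 0.03917 / 0.03167 = 1.2368
β_Wren = 0.01830 / 0.03167 = 0.5778
β_Durant = 0.06632 / 0.03167 = 2.0941
β_P = Σ w_i β_i = 0.20×1.8601 + 0.15×1.9214 + 0.24×2.2978 + 0.18×1.2368 + 0.07×0.5778 + 0.16×2.0941 = 1.8098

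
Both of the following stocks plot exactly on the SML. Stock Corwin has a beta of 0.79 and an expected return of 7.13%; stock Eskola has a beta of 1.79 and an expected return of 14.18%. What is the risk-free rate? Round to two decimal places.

Both satisfy E(R) = R_f + β·MRP, so the slope of the SML is
MRP = (14.18% − 7.13%) / (1.79 − 0.79) = 7.05% / 1.00 = 7.0500%
R_f = E(R_Corwin) − β_Corwin·MRP = 7.13% − 0.79 × 7.0500% = 1.5605%

1.56%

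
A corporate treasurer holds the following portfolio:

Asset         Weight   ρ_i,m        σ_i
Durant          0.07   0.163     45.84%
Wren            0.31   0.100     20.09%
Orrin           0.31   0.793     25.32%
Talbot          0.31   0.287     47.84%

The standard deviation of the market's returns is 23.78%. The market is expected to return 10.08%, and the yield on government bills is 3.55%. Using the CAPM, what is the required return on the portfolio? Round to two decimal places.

6.74%

β_Durant = 0.163 × 45.84% / 23.78% = 0.3142
β_Wren = 0.100 × 20.09% / 23.78% = 0.0845
β_Orrin = 0.793 × 25.32% / 23.78% = 0.8444
β_Talbot = 0.287 × 47.84% / 23.78% = 0.5774
β_P = Σ w_i β_i = 0.07×0.3142 + 0.31×0.0845 + 0.31×0.8444 + 0.31×0.5774 = 0.4889
MRP = 10.08% − 3.55% = 6.53%
E(R_P) = R_f + β_P × MRP = 3.55% + 0.4889 × 6.53% = 6.74%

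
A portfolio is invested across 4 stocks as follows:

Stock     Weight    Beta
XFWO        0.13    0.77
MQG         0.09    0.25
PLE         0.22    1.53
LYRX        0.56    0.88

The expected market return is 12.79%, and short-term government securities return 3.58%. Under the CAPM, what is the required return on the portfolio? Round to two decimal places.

12.35%

β_P = Σ w_i β_i = 0.13×0.77 + 0.09×0.25 + 0.22×1.53 + 0.56×0.88 = 0.9520
MRP = 12.79% − 3.58% = 9.21%
E(R_P) = R_f + β_P × MRP = 3.58% + 0.9520 × 9.21% = 12.35%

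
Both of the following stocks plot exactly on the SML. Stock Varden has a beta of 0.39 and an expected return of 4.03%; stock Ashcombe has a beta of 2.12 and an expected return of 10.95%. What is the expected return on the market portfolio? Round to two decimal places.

Both satisfy E(R) = R_f + β·MRP, so the slope of the SML is
MRP = (10.95% − 4.03%) / (2.12 − 0.39) = 6.92% / 1.73 = 4.0000%
R_f = E(R_Varden) − β_Varden·MRP = 4.03% − 0.39 × 4.0000% = 2.4700%
E(R_m) = R_f + MRP = 2.4700% + 4.0000% = 6.47%

6.47%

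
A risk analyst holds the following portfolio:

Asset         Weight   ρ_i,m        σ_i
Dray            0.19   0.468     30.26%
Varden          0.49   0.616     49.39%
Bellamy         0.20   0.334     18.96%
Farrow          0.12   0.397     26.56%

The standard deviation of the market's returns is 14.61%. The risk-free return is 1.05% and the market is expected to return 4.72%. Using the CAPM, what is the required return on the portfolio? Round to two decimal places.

β_Dray = 0.468 × 30.26% / 14.61% = 0.9693
β_Varden = 0.616 × 49.39% / 14.61% = 2.0824
β_Bellamy = 0.334 × 18.96% / 14.61% = 0.4334
β_Farrow = 0.397 × 26.56% / 14.61% = 0.7217
β_P = Σ w_i β_i = 0.19×0.9693 + 0.49×2.0824 + 0.20×0.4334 + 0.12×0.7217 = 1.3778
MRP = 4.72% − 1.05% = 3.67%
E(R_P) = R_f + β_P × MRP = 1.05% + 1.3778 × 3.67% = 6.11%

6.11%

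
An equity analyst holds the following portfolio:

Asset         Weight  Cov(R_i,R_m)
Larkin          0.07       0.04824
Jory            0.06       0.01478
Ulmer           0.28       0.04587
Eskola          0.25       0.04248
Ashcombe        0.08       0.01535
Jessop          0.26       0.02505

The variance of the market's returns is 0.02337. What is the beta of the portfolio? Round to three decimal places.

β_Larkin = 0.04824 / 0.02337 = 2.0642
β_Jory = 0.01478 / 0.02337 = 0.6324
β_Ulmer = 0.04587 / 0.02337 = 1.9628
β_Eskola = 0.04248 / 0.02337 = 1.8177
β_Ashcombe = 0.01535 / 0.02337 = 0.6568
β_Jessop = 0.02505 / 0.02337 = 1.0719
β_P = Σ w_i β_i = 0.07×2.0642 + 0.06×0.6324 + 0.28×1.9628 + 0.25×1.8177 + 0.08×0.6568 + 0.26×1.0719 = 1.5177

1.518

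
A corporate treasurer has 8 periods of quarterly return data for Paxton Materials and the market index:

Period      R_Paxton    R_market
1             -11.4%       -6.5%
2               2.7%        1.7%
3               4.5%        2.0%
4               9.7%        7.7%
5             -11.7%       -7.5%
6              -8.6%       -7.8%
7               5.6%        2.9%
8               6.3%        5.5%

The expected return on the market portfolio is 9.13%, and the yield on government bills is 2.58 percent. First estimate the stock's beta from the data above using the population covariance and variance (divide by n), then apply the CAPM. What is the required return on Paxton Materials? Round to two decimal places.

11.71%

Mean R_i = (-11.4 + 2.7 + 4.5 + 9.7 − 11.7 − 8.6 + 5.6 + 6.3) / 8 = -0.3625%
Mean R_m = (-6.5 + 1.7 + 2.0 + 7.7 − 7.5 − 7.8 + 2.9 + 5.5) / 8 = -0.2500%
Σ(R_i − R̄_i)(R_m − R̄_m) = 367.3750  ⇒  Cov = 367.3750 / 8 = 45.9219
Σ(R_m − R̄_m)² = 263.6800  ⇒  Var(R_m) = 263.6800 / 8 = 32.9600
β = Cov / Var(R_m) = 45.9219 / 32.9600 = 1.3933
MRP = 9.13% − 2.58% = 6.55%
E(R) = R_f + β × MRP = 2.58% + 1.3933 × 6.55% = 11.71%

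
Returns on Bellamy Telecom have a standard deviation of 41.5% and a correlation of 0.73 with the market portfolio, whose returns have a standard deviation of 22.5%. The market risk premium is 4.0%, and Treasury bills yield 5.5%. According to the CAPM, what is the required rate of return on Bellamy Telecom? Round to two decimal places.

10.89%

β = ρ × σ_i / σ_m = 0.73 × 41.5% / 22.5% = 1.3464
E(R) = 5.5% + 1.3464 × 4.0% = 10.89%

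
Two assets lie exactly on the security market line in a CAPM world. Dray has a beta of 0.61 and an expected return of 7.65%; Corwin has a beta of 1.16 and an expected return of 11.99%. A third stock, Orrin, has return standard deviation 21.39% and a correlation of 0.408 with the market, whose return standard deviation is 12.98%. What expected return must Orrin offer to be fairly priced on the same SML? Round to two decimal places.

MRP = (11.99% − 7.65%) / (1.16 − 0.61) = 7.8909%
R_f = 7.65% − 0.61 × 7.8909% = 2.8366%
β_Orrin = ρ·σ_i/σ_m = 0.408 × 21.39 / 12.98 = 0.6724
E(R_Orrin) = R_f + β × MRP = 2.8366% + 0.6724 × 7.8909% = 8.14%

8.14%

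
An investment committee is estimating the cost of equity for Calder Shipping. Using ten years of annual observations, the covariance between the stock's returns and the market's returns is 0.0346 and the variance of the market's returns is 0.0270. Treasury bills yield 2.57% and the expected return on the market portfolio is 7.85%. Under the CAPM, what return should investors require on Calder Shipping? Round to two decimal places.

9.34%

β = Cov(R_i, R_m) / Var(R_m) = 0.0346 / 0.0270 = 1.2815
MRP = 7.85% − 2.57% = 5.28%
E(R) = R_f + β × MRP = 2.57% + 1.2815 × 5.28% = 9.34%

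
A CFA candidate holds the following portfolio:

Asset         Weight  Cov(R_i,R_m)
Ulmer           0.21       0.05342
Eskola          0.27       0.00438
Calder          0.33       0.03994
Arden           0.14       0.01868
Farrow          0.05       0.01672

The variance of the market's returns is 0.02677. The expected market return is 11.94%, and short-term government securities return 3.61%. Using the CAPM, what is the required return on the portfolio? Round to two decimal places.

12.64%

β_Ulmer = 0.05342 / 0.02677 = 1.9955
β_Eskola = 0.00438 / 0.02677 = 0.1636
β_Calder = 0.03994 / 0.02677 = 1.4920
β_Arden = 0.01868 / 0.02677 = 0.6978
β_Farrow = 0.01672 / 0.02677 = 0.6246
β_P = Σ w_i β_i = 0.21×1.9955 + 0.27×0.1636 + 0.33×1.4920 + 0.14×0.6978 + 0.05×0.6246 = 1.0845
MRP = 11.94% − 3.61% = 8.33%
E(R_P) = R_f + β_P × MRP = 3.61% + 1.0845 × 8.33% = 12.64%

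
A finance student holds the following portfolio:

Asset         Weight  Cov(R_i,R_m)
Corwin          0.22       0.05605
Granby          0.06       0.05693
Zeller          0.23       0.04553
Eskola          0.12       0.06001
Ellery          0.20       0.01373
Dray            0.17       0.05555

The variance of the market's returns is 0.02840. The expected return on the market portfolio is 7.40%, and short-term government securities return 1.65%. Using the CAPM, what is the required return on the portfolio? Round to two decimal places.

10.88%

β_Corwin = 0.05605 / 0.02840 = 1.9736
β_Granby = 0.05693 / 0.02840 = 2.0046
β_Zeller = 0.04553 / 0.02840 = 1.6032
β_Eskola = 0.06001 / 0.02840 = 2.1130
β_Ellery = 0.01373 / 0.02840 = 0.4835
β_Dray = 0.05555 / 0.02840 = 1.9560
β_P = Σ w_i β_i = 0.22×1.9736 + 0.06×2.0046 + 0.23×1.6032 + 0.12×2.1130 + 0.20×0.4835 + 0.17×1.9560 = 1.6060
MRP = 7.40% − 1.65% = 5.75%
E(R_P) = R_f + β_P × MRP = 1.65% + 1.6060 × 5.75% = 10.88%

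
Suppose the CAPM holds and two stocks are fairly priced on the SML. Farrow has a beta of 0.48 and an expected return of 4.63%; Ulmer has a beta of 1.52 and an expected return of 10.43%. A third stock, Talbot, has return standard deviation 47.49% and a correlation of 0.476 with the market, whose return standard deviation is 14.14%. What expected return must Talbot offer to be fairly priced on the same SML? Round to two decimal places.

10.87%

MRP = (10.43% − 4.63%) / (1.52 − 0.48) = 5.5769%
R_f = 4.63% − 0.48 × 5.5769% = 1.9531%
β_Talbot = ρ·σ_i/σ_m = 0.476 × 47.49 / 14.14 = 1.5987
E(R_Talbot) = R_f + β × MRP = 1.9531% + 1.5987 × 5.5769% = 10.87%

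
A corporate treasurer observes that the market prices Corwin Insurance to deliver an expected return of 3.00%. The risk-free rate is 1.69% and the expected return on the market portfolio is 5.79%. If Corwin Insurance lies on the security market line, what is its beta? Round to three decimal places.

MRP = 5.79% − 1.69% = 4.10%
β = (E(R) − R_f) / MRP = (3.00% − 1.69%) / 4.10% = 1.31% / 4.10% = 0.320

0.320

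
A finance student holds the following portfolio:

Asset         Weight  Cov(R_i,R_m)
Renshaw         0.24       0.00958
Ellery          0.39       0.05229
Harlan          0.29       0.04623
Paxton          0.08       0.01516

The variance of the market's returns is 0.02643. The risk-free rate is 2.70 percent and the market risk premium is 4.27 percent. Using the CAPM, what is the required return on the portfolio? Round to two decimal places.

β_Renshaw = 0.00958 / 0.02643 = 0.3625
β_Ellery = 0.05229 / 0.02643 = 1.9784
β_Harlan = 0.04623 / 0.02643 = 1.7491
β_Paxton = 0.01516 / 0.02643 = 0.5736
β_P = Σ w_i β_i = 0.24×0.3625 + 0.39×1.9784 + 0.29×1.7491 + 0.08×0.5736 = 1.4117
E(R_P) = R_f + β_P × MRP = 2.70% + 1.4117 × 4.27% = 8.73%

8.73%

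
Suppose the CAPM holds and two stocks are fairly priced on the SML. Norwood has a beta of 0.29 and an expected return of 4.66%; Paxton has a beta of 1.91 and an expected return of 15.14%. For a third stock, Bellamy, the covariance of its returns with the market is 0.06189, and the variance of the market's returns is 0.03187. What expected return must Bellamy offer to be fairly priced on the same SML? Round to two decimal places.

15.35%

MRP = (15.14% − 4.66%) / (1.91 − 0.29) = 6.4691%
R_f = 4.66% − 0.29 × 6.4691% = 2.7840%
β_Bellamy = Cov / Var(R_m) = 0.06189 / 0.03187 = 1.9420
E(R_Bellamy) = R_f + β × MRP = 2.7840% + 1.9420 × 6.4691% = 15.35%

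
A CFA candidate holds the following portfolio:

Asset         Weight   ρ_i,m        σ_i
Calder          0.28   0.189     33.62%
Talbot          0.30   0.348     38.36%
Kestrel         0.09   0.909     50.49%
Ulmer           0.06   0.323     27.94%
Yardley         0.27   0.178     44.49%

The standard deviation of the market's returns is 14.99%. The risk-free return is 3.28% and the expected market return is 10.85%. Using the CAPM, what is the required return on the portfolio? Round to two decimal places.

β_Calder = 0.189 × 33.62% / 14.99% = 0.4239
β_Talbot = 0.348 × 38.36% / 14.99% = 0.8905
β_Kestrel = 0.909 × 50.49% / 14.99% = 3.0617
β_Ulmer = 0.323 × 27.94% / 14.99% = 0.6020
β_Yardley = 0.178 × 44.49% / 14.99% = 0.5283
β_P = Σ w_i β_i = 0.28×0.4239 + 0.30×0.8905 + 0.09×3.0617 + 0.06×0.6020 + 0.27×0.5283 = 0.8402
MRP = 10.85% − 3.28% = 7.57%
E(R_P) = R_f + β_P × MRP = 3.28% + 0.8402 × 7.57% = 9.64%

9.64%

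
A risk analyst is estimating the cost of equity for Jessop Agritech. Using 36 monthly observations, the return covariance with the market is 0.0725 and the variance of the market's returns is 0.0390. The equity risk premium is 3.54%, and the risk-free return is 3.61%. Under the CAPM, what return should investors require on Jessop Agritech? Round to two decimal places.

β = Cov(R_i, R_m) / Var(R_m) = 0.0725 / 0.0390 = 1.8590
E(R) = R_f + β × MRP = 3.61% + 1.8590 × 3.54% = 10.19%

10.19%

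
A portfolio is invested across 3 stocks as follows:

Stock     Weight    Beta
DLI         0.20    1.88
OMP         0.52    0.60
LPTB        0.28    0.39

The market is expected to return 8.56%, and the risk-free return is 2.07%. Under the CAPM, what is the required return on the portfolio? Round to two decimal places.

β_P = Σ w_i β_i = 0.20×1.88 + 0.52×0.60 + 0.28×0.39 = 0.7972
MRP = 8.56% − 2.07% = 6.49%
E(R_P) = R_f + β_P × MRP = 2.07% + 0.7972 × 6.49% = 7.24%

7.24%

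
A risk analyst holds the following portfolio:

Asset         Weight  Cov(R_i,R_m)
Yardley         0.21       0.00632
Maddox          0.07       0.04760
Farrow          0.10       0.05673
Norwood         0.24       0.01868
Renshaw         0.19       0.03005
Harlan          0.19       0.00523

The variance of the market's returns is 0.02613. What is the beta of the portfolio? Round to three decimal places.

β_Yardley = 0.00632 / 0.02613 = 0.2419
β_Maddox = 0.04760 / 0.02613 = 1.8217
β_Farrow = 0.05673 / 0.02613 = 2.1711
β_Norwood = 0.01868 / 0.02613 = 0.7149
β_Renshaw = 0.03005 / 0.02613 = 1.1500
β_Harlan = 0.00523 / 0.02613 = 0.2002
β_P = Σ w_i β_i = 0.21×0.2419 + 0.07×1.8217 + 0.10×2.1711 + 0.24×0.7149 + 0.19×1.1500 + 0.19×0.2002 = 0.8235

0.824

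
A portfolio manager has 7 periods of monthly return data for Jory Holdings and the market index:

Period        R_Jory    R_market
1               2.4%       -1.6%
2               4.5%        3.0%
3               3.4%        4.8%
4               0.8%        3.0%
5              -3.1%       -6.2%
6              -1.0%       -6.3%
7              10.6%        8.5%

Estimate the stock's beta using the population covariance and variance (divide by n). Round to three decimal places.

0.689

Mean R_i = (2.4 + 4.5 + 3.4 + 0.8 − 3.1 − 1.0 + 10.6) / 7 = 2.5143%
Mean R_m = (-1.6 + 3.0 + 4.8 + 3.0 − 6.2 − 6.3 + 8.5) / 7 = 0.7429%
Σ(R_i − R̄_i)(R_m − R̄_m) = 130.9257  ⇒  Cov = 130.9257 / 7 = 18.7037
Σ(R_m − R̄_m)² = 190.1171  ⇒  Var(R_m) = 190.1171 / 7 = 27.1596
β = Cov / Var(R_m) = 18.7037 / 27.1596 = 0.6887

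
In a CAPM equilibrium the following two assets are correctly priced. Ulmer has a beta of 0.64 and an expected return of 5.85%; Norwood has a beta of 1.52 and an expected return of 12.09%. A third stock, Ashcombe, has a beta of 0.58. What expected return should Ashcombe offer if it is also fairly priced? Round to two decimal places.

MRP (SML slope) = (12.09% − 5.85%) / (1.52 − 0.64) = 6.24% / 0.88 = 7.0909%
R_f (intercept) = 5.85% − 0.64 × 7.0909% = 1.3118%
E(R_Ashcombe) = R_f + β × MRP = 1.3118% + 0.58 × 7.0909% = 5.42%

5.42%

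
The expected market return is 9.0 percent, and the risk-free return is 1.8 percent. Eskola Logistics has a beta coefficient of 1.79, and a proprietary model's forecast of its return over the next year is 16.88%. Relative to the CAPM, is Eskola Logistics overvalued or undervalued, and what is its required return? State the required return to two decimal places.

Undervalued; required return 14.69%

MRP = 9.0% − 1.8% = 7.20%
Required return = R_f + β·MRP = 1.8% + 1.79 × 7.2% = 14.69%
Forecast 16.88% > required 14.69% → the stock plots above the SML → undervalued.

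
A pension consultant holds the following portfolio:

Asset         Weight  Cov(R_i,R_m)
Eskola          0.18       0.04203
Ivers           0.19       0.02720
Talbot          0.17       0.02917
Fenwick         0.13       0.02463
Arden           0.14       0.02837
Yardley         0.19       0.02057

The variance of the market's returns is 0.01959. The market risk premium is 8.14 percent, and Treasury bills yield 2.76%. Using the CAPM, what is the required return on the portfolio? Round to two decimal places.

β_Eskola = 0.04203 / 0.01959 = 2.1455
β_Ivers = 0.02720 / 0.01959 = 1.3885
β_Talbot = 0.02917 / 0.01959 = 1.4890
β_Fenwick = 0.02463 / 0.01959 = 1.2573
β_Arden = 0.02837 / 0.01959 = 1.4482
β_Yardley = 0.02057 / 0.01959 = 1.0500
β_P = Σ w_i β_i = 0.18×2.1455 + 0.19×1.3885 + 0.17×1.4890 + 0.13×1.2573 + 0.14×1.4482 + 0.19×1.0500 = 1.4688
E(R_P) = R_f + β_P × MRP = 2.76% + 1.4688 × 8.14% = 14.72%

14.72%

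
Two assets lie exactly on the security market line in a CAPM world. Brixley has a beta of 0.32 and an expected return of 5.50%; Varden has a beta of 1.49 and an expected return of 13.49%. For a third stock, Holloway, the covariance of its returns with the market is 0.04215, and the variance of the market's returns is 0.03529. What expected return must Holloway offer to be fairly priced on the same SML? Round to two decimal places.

MRP = (13.49% − 5.50%) / (1.49 − 0.32) = 6.8291%
R_f = 5.50% − 0.32 × 6.8291% = 3.3147%
β_Holloway = Cov / Var(R_m) = 0.04215 / 0.03529 = 1.1944
E(R_Holloway) = R_f + β × MRP = 3.3147% + 1.1944 × 6.8291% = 11.47%

11.47%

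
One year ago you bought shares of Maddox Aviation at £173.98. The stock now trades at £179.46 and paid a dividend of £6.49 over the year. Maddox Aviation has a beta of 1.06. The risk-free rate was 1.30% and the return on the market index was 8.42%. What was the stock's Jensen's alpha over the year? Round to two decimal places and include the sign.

-1.97%

Realised HPR = (P1 + D1 − P0) / P0 = (179.46 + 6.49 − 173.98) / 173.98 = 11.97 / 173.98 = 6.8801%
MRP = 8.42% − 1.30% = 7.12%
CAPM required = R_f + β·MRP = 1.30% + 1.06 × 7.12% = 8.8472%
α = realised − required = 6.8801% − 8.8472% = -1.97%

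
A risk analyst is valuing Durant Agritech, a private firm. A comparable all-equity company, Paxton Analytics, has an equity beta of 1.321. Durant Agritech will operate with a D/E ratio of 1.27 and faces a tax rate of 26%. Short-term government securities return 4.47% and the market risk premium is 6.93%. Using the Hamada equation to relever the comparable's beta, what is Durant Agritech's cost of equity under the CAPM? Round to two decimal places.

β_L = β_U × [1 + (1 − t)(D/E)] = 1.321 × [1 + (1 − 0.26) × 1.27]
    = 1.321 × [1 + 0.74 × 1.27] = 1.321 × 1.9398 = 2.5625
E(R) = R_f + β_L × MRP = 4.47% + 2.5625 × 6.93% = 22.23%

22.23%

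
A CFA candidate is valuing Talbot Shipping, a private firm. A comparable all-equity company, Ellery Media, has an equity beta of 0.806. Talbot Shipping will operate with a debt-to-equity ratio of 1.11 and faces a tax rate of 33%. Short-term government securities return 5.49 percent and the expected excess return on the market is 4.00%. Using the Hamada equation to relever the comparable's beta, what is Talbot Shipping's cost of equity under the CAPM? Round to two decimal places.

β_L = β_U × [1 + (1 − t)(D/E)] = 0.806 × [1 + (1 − 0.33) × 1.11]
    = 0.806 × [1 + 0.67 × 1.11] = 0.806 × 1.7437 = 1.4054
E(R) = R_f + β_L × MRP = 5.49% + 1.4054 × 4.00% = 11.11%

11.11%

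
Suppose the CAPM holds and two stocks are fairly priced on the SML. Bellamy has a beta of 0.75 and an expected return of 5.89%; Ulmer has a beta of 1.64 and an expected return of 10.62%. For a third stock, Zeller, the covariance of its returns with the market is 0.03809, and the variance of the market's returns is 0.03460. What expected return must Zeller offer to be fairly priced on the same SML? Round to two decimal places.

7.75%

MRP = (10.62% − 5.89%) / (1.64 − 0.75) = 5.3146%
R_f = 5.89% − 0.75 × 5.3146% = 1.9041%
β_Zeller = Cov / Var(R_m) = 0.03809 / 0.03460 = 1.1009
E(R_Zeller) = R_f + β × MRP = 1.9041% + 1.1009 × 5.3146% = 7.75%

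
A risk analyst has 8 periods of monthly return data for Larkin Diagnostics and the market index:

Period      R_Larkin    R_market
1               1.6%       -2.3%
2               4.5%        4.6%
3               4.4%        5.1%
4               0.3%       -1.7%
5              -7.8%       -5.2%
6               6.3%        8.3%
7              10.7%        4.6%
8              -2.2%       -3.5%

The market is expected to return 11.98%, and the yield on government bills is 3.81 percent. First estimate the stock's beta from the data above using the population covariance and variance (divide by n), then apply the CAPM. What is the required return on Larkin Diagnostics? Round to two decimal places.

Mean R_i = (1.6 + 4.5 + 4.4 + 0.3 − 7.8 + 6.3 + 10.7 − 2.2) / 8 = 2.2250%
Mean R_m = (-2.3 + 4.6 + 5.1 − 1.7 − 5.2 + 8.3 + 4.6 − 3.5) / 8 = 1.2375%
Σ(R_i − R̄_i)(R_m − R̄_m) = 166.6925  ⇒  Cov = 166.6925 / 8 = 20.8366
Σ(R_m − R̄_m)² = 172.4388  ⇒  Var(R_m) = 172.4388 / 8 = 21.5549
β = Cov / Var(R_m) = 20.8366 / 21.5549 = 0.9667
MRP = 11.98% − 3.81% = 8.17%
E(R) = R_f + β × MRP = 3.81% + 0.9667 × 8.17% = 11.71%

11.71%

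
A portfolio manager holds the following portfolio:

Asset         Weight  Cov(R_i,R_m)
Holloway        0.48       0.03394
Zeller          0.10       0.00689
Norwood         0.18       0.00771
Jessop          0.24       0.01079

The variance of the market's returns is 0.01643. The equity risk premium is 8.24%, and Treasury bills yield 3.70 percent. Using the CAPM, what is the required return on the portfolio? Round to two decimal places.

β_Holloway = 0.03394 / 0.01643 = 2.0657
β_Zeller = 0.00689 / 0.01643 = 0.4194
β_Norwood = 0.00771 / 0.01643 = 0.4693
β_Jessop = 0.01079 / 0.01643 = 0.6567
β_P = Σ w_i β_i = 0.48×2.0657 + 0.10×0.4194 + 0.18×0.4693 + 0.24×0.6567 = 1.2756
E(R_P) = R_f + β_P × MRP = 3.70% + 1.2756 × 8.24% = 14.21%

14.21%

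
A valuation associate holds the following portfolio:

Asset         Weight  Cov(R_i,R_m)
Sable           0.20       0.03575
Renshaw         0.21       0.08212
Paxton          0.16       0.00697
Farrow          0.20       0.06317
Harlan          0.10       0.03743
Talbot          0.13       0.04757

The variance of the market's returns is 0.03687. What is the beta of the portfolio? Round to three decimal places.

β_Sable = 0.03575 / 0.03687 = 0.9696
β_Renshaw = 0.08212 / 0.03687 = 2.2273
β_Paxton = 0.00697 / 0.03687 = 0.1890
β_Farrow = 0.06317 / 0.03687 = 1.7133
β_Harlan = 0.03743 / 0.03687 = 1.0152
β_Talbot = 0.04757 / 0.03687 = 1.2902
β_P = Σ w_i β_i = 0.20×0.9696 + 0.21×2.2273 + 0.16×0.1890 + 0.20×1.7133 + 0.10×1.0152 + 0.13×1.2902 = 1.3038

1.304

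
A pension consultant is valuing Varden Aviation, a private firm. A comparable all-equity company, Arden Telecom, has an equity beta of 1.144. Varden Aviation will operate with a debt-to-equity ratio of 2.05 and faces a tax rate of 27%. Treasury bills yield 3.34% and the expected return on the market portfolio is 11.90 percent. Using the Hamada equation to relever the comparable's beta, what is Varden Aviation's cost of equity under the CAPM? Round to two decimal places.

27.79%

β_L = β_U × [1 + (1 − t)(D/E)] = 1.144 × [1 + (1 − 0.27) × 2.05]
    = 1.144 × [1 + 0.73 × 2.05] = 1.144 × 2.4965 = 2.8560
MRP = 11.90% − 3.34% = 8.56%
E(R) = R_f + β_L × MRP = 3.34% + 2.8560 × 8.56% = 27.79%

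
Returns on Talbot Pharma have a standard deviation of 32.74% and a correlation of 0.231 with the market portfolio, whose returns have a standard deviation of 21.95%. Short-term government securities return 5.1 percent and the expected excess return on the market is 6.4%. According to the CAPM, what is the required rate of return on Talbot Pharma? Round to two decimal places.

β = ρ × σ_i / σ_m = 0.231 × 32.74% / 21.95% = 0.3446
E(R) = 5.1% + 0.3446 × 6.4% = 7.31%

7.31%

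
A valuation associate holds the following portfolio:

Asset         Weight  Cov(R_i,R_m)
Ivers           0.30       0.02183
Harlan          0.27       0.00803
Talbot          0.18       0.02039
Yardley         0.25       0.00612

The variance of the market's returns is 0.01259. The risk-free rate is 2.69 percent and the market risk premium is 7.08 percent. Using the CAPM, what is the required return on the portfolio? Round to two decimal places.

β_Ivers = 0.02183 / 0.01259 = 1.7339
β_Harlan = 0.00803 / 0.01259 = 0.6378
β_Talbot = 0.02039 / 0.01259 = 1.6195
β_Yardley = 0.00612 / 0.01259 = 0.4861
β_P = Σ w_i β_i = 0.30×1.7339 + 0.27×0.6378 + 0.18×1.6195 + 0.25×0.4861 = 1.1054
E(R_P) = R_f + β_P × MRP = 2.69% + 1.1054 × 7.08% = 10.52%

10.52%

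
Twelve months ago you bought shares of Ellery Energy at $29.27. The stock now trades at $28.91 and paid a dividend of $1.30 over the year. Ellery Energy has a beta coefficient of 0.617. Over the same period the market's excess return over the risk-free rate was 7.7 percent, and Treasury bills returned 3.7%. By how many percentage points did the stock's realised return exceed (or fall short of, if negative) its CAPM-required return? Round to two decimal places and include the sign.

-5.24%

Realised HPR = (P1 + D1 − P0) / P0 = (28.91 + 1.30 − 29.27) / 29.27 = 0.94 / 29.27 = 3.2115%
CAPM required = R_f + β·MRP = 3.7% + 0.617 × 7.7% = 8.4509%
α = realised − required = 3.2115% − 8.4509% = -5.24%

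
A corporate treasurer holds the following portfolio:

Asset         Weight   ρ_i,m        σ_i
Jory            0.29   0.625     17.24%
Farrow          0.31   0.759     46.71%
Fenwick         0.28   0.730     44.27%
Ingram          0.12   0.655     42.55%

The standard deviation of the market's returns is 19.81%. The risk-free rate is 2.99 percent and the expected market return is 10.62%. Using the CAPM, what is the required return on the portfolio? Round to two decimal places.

13.20%

β_Jory = 0.625 × 17.24% / 19.81% = 0.5439
β_Farrow = 0.759 × 46.71% / 19.81% = 1.7896
β_Fenwick = 0.730 × 44.27% / 19.81% = 1.6314
β_Ingram = 0.655 × 42.55% / 19.81% = 1.4069
β_P = Σ w_i β_i = 0.29×0.5439 + 0.31×1.7896 + 0.28×1.6314 + 0.12×1.4069 = 1.3381
MRP = 10.62% − 2.99% = 7.63%
E(R_P) = R_f + β_P × MRP = 2.99% + 1.3381 × 7.63% = 13.20%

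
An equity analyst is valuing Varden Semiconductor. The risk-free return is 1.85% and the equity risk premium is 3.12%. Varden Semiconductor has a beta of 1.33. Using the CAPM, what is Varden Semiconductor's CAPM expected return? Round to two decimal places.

E(R) = R_f + β × MRP = 1.85% + 1.33 × 3.12% = 6.00%

6.00%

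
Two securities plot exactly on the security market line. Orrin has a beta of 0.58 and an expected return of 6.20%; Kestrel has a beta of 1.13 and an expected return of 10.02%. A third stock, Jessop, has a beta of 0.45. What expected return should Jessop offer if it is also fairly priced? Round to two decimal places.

MRP (SML slope) = (10.02% − 6.20%) / (1.13 − 0.58) = 3.82% / 0.55 = 6.9455%
R_f (intercept) = 6.20% − 0.58 × 6.9455% = 2.1716%
E(R_Jessop) = R_f + β × MRP = 2.1716% + 0.45 × 6.9455% = 5.30%

5.30%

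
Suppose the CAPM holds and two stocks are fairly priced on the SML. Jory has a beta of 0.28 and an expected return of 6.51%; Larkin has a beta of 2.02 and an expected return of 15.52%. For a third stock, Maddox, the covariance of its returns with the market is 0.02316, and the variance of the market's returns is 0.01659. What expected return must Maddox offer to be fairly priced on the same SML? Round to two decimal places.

12.29%

MRP = (15.52% − 6.51%) / (2.02 − 0.28) = 5.1782%
R_f = 6.51% − 0.28 × 5.1782% = 5.0601%
β_Maddox = Cov / Var(R_m) = 0.02316 / 0.01659 = 1.3960
E(R_Maddox) = R_f + β × MRP = 5.0601% + 1.3960 × 5.1782% = 12.29%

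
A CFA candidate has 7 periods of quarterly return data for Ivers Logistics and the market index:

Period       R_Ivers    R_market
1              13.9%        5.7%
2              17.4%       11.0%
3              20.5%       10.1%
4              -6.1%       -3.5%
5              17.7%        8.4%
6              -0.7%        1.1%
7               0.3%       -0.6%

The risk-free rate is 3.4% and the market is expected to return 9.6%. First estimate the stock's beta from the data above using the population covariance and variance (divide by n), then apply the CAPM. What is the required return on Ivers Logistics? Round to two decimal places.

Mean R_i = (13.9 + 17.4 + 20.5 − 6.1 + 17.7 − 0.7 + 0.3) / 7 = 9.0000%
Mean R_m = (5.7 + 11.0 + 10.1 − 3.5 + 8.4 + 1.1 − 0.6) / 7 = 4.6000%
Σ(R_i − R̄_i)(R_m − R̄_m) = 356.9600  ⇒  Cov = 356.9600 / 7 = 50.9943
Σ(R_m − R̄_m)² = 191.7600  ⇒  Var(R_m) = 191.7600 / 7 = 27.3943
β = Cov / Var(R_m) = 50.9943 / 27.3943 = 1.8615
MRP = 9.6% − 3.4% = 6.20%
E(R) = R_f + β × MRP = 3.4% + 1.8615 × 6.2% = 14.94%

14.94%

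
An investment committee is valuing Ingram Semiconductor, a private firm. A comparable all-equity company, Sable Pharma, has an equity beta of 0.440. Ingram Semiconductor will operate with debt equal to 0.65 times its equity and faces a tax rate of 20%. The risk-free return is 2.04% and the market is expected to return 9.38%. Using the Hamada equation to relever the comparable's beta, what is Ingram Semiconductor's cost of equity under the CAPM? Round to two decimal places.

β_L = β_U × [1 + (1 − t)(D/E)] = 0.440 × [1 + (1 − 0.20) × 0.65]
    = 0.440 × [1 + 0.80 × 0.65] = 0.440 × 1.5200 = 0.6688
MRP = 9.38% − 2.04% = 7.34%
E(R) = R_f + β_L × MRP = 2.04% + 0.6688 × 7.34% = 6.95%

6.95%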